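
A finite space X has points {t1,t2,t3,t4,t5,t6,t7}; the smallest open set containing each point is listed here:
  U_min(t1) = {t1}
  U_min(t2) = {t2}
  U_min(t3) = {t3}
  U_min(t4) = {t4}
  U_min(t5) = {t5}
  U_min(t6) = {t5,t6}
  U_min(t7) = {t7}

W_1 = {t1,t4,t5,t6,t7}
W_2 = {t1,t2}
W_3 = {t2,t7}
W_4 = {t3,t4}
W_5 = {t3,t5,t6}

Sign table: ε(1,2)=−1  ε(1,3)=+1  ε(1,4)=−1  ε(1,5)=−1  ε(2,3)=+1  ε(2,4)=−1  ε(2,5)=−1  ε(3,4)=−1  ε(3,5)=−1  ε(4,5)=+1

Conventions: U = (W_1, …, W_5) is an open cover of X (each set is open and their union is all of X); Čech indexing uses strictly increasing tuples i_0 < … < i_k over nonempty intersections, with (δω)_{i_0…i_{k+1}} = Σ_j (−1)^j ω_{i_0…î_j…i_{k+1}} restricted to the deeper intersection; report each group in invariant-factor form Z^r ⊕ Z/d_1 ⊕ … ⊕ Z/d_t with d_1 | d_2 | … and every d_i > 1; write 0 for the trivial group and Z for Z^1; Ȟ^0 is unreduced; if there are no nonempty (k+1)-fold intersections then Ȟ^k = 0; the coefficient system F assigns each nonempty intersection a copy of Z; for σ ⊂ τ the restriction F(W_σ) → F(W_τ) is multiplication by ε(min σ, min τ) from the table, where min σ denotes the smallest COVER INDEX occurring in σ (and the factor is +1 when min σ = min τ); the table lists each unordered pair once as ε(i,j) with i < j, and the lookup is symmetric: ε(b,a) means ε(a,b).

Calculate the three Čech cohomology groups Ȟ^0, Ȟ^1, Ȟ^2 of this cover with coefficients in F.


nonempty overlaps:
  W12={t1} W13={t7} W14={t4} W15={t5,t6} W23={t2} W45={t3}
C dims 5,6; δ0: rk 5, SNF 1^4·2
degree 0: 5−5−0 = 0 → Ȟ^0 ≅ 0
degree 1: 6−0−5 = 1 plus torsion [2] → Ȟ^1 ≅ Z ⊕ Z/2
degree 2: 0−0−0 = 0 → Ȟ^2 ≅ 0

Ȟ^0 ≅ 0,  Ȟ^1 ≅ Z ⊕ Z/2,  Ȟ^2 ≅ 0


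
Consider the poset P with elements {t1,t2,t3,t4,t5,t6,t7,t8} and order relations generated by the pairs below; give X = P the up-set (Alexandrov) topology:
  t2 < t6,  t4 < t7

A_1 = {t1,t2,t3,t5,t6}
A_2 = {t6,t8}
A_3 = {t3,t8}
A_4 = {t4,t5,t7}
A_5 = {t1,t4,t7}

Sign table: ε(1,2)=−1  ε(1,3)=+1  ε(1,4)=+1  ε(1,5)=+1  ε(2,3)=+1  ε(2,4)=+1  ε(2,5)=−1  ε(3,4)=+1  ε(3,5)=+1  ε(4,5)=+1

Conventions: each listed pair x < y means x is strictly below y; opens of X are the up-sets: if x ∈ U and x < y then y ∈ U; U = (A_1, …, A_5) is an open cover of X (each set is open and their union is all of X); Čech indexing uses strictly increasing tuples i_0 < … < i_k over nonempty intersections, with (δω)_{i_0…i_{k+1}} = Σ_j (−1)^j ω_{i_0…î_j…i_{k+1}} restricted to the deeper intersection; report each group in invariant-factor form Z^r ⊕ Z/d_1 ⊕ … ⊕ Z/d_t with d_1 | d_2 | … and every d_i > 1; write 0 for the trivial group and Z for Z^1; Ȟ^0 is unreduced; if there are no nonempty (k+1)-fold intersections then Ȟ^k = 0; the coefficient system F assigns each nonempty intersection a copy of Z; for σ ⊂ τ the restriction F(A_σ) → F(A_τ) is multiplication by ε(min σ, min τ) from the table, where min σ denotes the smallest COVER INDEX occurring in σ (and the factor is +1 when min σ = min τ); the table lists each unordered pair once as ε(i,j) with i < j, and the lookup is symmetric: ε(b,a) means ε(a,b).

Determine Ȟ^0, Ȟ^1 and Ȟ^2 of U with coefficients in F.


intersection data:
  A12={t6} A13={t3} A14={t5} A15={t1} A23={t8} A45={t4,t7}
C dims 5,6; δ0: rk 5, SNF 1^4·2
Ȟ^0 = (5 − 5) − 0 = 0, so Ȟ^0 ≅ 0
Ȟ^1 = (6 − 0) − 5 = 1 plus torsion [2], so Ȟ^1 ≅ Z ⊕ Z/2
Ȟ^2 = (0 − 0) − 0 = 0, so Ȟ^2 ≅ 0

Ȟ^0(U;F) ≅ 0, Ȟ^1(U;F) ≅ Z ⊕ Z/2, Ȟ^2(U;F) ≅ 0


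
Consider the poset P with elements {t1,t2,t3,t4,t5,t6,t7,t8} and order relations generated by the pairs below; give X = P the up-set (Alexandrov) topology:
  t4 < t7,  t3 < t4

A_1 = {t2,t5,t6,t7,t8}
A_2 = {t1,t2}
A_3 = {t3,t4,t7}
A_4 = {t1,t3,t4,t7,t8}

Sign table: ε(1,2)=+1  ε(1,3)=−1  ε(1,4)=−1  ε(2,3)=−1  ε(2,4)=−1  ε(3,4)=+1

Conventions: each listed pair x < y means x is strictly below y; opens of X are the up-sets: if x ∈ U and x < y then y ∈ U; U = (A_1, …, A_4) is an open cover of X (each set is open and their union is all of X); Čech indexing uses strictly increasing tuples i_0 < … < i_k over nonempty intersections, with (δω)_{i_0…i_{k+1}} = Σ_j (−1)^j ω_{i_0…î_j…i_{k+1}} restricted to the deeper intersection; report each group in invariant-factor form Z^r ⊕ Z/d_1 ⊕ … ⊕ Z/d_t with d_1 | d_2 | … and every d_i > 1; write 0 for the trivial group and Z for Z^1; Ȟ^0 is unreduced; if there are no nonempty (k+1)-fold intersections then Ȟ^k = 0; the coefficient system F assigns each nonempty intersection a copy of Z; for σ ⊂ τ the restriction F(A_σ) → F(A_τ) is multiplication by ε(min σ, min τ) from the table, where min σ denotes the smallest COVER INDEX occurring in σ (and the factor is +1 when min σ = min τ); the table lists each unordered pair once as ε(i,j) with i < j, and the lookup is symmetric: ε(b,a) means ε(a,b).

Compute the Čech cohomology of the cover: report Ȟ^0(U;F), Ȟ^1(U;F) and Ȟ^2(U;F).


nonempty overlaps:
  A12={t2} A13={t7} A14={t7,t8} A24={t1} A34={t3,t4,t7}
  A134={t7}
C dims 4,5,1; δ0: rk 3, SNF 1^3; δ1: rk 1, SNF 1^1
degree 0: 4−3−0 = 1 → Ȟ^0 ≅ Z
degree 1: 5−1−3 = 1 → Ȟ^1 ≅ Z
degree 2: 1−0−1 = 0 → Ȟ^2 ≅ 0

Ȟ^0 ≅ Z, Ȟ^1 ≅ Z, Ȟ^2 ≅ 0


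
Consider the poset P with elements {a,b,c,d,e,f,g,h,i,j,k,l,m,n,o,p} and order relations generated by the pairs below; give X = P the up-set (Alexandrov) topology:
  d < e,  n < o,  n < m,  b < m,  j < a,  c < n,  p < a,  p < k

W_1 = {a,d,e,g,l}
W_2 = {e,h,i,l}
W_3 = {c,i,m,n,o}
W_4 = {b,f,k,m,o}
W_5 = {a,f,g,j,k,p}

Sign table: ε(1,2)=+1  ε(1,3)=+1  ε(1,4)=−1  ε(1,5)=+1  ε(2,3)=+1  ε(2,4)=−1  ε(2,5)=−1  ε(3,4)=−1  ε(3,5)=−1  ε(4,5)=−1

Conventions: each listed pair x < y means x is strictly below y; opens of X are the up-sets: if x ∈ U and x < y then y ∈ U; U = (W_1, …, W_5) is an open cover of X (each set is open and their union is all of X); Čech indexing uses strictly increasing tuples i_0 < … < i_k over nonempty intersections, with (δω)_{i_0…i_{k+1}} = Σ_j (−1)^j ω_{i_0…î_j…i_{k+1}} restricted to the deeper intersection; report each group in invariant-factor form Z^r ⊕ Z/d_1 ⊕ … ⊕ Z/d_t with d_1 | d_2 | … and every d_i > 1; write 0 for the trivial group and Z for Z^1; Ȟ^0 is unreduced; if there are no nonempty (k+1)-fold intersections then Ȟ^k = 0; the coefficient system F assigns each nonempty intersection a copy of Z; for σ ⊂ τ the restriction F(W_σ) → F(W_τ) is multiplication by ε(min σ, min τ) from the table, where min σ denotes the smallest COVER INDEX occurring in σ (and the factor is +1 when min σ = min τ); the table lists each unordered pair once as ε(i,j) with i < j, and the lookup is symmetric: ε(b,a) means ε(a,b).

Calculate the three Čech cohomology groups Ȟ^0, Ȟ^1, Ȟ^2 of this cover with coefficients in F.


intersection data:
  W12={e,l} W15={a,g} W23={i} W34={m,o} W45={f,k}
C dims 5,5; δ0: rk 4, SNF 1^4
Ȟ^0 = (5 − 4) − 0 = 1, so Ȟ^0 ≅ Z
Ȟ^1 = (5 − 0) − 4 = 1, so Ȟ^1 ≅ Z
Ȟ^2 = (0 − 0) − 0 = 0, so Ȟ^2 ≅ 0

Ȟ^0 ≅ Z, Ȟ^1 ≅ Z and Ȟ^2 ≅ 0


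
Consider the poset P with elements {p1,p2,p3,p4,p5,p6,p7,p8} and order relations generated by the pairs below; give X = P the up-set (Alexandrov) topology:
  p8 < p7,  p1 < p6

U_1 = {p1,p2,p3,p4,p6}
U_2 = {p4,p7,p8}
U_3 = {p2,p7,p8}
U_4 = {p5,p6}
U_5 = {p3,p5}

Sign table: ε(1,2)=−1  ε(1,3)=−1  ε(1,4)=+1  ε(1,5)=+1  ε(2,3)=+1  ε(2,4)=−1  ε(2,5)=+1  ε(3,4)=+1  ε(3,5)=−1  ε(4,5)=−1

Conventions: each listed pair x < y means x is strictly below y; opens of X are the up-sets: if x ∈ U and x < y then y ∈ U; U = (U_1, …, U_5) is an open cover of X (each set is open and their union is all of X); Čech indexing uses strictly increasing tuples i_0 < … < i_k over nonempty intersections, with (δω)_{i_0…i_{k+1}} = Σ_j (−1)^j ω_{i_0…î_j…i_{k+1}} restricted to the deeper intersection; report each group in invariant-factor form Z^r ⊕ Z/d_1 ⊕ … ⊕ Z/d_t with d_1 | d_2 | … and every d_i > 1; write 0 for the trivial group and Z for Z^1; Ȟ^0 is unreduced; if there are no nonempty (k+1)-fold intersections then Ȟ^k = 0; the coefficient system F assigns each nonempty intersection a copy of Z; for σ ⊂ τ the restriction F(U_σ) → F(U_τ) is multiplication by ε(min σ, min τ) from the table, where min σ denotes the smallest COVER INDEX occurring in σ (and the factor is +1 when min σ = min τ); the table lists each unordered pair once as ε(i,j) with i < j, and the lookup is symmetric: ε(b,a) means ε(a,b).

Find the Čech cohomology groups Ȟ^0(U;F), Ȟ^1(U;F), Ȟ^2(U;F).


nonempty overlaps:
  U12={p4} U13={p2} U14={p6} U15={p3} U23={p7,p8} U45={p5}
C dims 5,6; δ0: rk 5, SNF 1^4·2
degree 0: 5−5−0 = 0 → Ȟ^0 ≅ 0
degree 1: 6−0−5 = 1 plus torsion [2] → Ȟ^1 ≅ Z ⊕ Z/2
degree 2: 0−0−0 = 0 → Ȟ^2 ≅ 0

Ȟ^0 = 0; Ȟ^1 = Z ⊕ Z/2; Ȟ^2 = 0


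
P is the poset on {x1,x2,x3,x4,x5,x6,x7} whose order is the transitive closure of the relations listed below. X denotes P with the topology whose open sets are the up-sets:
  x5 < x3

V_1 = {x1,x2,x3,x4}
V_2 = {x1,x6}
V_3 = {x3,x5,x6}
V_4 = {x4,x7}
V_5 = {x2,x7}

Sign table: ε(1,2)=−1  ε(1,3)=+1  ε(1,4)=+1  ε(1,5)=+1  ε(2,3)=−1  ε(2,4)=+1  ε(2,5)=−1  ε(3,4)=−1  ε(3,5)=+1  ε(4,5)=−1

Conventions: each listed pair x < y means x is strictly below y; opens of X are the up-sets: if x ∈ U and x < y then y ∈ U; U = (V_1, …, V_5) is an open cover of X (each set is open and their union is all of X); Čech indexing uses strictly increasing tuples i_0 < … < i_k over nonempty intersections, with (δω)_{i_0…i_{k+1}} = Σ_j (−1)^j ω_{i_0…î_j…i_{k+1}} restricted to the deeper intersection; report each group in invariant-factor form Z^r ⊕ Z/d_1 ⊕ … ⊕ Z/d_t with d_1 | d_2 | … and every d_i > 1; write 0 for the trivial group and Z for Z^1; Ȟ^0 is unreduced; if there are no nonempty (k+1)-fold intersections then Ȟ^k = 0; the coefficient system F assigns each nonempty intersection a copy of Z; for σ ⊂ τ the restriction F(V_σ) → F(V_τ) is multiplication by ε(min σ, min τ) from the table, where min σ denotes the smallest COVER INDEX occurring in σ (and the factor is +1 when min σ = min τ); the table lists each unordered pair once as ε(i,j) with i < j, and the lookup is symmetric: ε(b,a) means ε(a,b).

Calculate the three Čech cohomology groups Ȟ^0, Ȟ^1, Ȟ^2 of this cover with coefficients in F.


nerve of the cover:
  V12={x1} V13={x3} V14={x4} V15={x2} V23={x6} V45={x7}
C dims 5,6; δ0: rk 5, SNF 1^4·2
Ȟ^0 = (5 − 5) − 0 = 0, so Ȟ^0 ≅ 0
Ȟ^1 = (6 − 0) − 5 = 1 plus torsion [2], so Ȟ^1 ≅ Z ⊕ Z/2
Ȟ^2 = (0 − 0) − 0 = 0, so Ȟ^2 ≅ 0

Ȟ^0 ≅ 0, Ȟ^1 ≅ Z ⊕ Z/2 and Ȟ^2 ≅ 0


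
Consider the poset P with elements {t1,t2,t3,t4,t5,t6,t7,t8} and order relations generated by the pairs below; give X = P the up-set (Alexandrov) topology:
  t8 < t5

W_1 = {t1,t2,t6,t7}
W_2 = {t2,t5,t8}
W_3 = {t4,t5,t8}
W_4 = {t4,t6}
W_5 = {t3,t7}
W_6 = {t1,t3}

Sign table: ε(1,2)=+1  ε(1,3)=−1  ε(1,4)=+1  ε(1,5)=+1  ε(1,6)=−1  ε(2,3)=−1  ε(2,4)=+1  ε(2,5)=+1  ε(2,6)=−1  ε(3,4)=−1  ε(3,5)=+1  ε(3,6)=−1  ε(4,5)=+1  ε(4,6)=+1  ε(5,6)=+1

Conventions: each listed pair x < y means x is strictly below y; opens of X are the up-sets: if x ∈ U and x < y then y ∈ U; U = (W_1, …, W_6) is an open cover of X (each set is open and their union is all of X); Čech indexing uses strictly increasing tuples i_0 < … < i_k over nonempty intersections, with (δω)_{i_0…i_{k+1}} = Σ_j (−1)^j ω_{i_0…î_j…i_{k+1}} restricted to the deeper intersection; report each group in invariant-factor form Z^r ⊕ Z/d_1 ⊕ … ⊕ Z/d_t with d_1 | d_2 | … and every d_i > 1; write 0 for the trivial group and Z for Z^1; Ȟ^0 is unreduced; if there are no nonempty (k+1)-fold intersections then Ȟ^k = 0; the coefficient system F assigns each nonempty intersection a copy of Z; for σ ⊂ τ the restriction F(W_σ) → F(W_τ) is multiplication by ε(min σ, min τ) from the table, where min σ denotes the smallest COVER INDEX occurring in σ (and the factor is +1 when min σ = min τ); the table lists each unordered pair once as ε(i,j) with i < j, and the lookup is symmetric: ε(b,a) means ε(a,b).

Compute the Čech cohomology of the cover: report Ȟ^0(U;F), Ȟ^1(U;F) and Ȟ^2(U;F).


Ȟ^0(U;F) ≅ 0, Ȟ^1(U;F) ≅ Z ⊕ Z/2 and Ȟ^2(U;F) ≅ 0

nonempty intersections:
  W12={t2} W14={t6} W15={t7} W16={t1} W23={t5,t8} W34={t4} W56={t3}
C dims 6,7; δ0: rk 6, SNF 1^5·2
Ȟ^0: (6−6)−0=0 ⇒ 0
Ȟ^1: (7−0)−6=1 plus torsion [2] ⇒ Z ⊕ Z/2
Ȟ^2: (0−0)−0=0 ⇒ 0


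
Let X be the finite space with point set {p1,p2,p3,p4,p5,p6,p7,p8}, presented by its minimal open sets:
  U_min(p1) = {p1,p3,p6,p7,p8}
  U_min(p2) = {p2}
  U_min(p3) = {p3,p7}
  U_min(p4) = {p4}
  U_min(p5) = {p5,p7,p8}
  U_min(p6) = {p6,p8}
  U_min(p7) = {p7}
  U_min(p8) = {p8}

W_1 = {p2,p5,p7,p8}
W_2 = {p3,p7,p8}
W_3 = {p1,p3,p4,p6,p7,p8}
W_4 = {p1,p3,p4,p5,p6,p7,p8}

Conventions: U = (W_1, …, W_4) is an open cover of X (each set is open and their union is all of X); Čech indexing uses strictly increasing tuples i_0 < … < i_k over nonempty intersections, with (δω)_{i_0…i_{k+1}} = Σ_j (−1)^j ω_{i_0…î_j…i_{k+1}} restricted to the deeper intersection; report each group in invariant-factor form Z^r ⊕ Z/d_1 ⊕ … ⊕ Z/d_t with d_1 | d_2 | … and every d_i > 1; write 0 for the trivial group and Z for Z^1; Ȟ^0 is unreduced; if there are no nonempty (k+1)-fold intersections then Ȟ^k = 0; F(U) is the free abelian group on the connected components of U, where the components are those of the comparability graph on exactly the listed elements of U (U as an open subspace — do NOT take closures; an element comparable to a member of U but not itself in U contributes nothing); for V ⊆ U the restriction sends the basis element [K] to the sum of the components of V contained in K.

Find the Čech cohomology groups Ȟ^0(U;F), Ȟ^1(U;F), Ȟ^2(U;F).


nerve simplices:
  W12={p7,p8} W13={p7,p8} W14={p5,p7,p8} W23={p3,p7,p8} W24={p3,p7,p8} W34={p1,p3,p4,p6,p7,p8}
  W123={p7,p8} W124={p7,p8} W134={p7,p8} W234={p3,p7,p8}
  W1234={p7,p8}
components per intersection:
  W1: {p2} {p5,p7,p8}
  W2: {p3,p7} {p8}
  W3: {p1,p3,p6,p7,p8} {p4}
  W4: {p1,p3,p5,p6,p7,p8} {p4}
  W12: {p7} {p8}
  W13: {p7} {p8}
  W14: {p5,p7,p8}
  W23: {p3,p7} {p8}
  W24: {p3,p7} {p8}
  W34: {p1,p3,p6,p7,p8} {p4}
  W123: {p7} {p8}
  W124: {p7} {p8}
  W134: {p7} {p8}
  W234: {p3,p7} {p8}
  W1234: {p7} {p8}
C dims 8,11,8,2; δ0: rk 5, SNF 1^5; δ1: rk 6, SNF 1^6; δ2: rk 2, SNF 1^2
degree 0: 8−5−0 = 3 → Ȟ^0 ≅ Z^3
degree 1: 11−6−5 = 0 → Ȟ^1 ≅ 0
degree 2: 8−2−6 = 0 → Ȟ^2 ≅ 0

Ȟ^0 = Z^3, Ȟ^1 = 0 and Ȟ^2 = 0


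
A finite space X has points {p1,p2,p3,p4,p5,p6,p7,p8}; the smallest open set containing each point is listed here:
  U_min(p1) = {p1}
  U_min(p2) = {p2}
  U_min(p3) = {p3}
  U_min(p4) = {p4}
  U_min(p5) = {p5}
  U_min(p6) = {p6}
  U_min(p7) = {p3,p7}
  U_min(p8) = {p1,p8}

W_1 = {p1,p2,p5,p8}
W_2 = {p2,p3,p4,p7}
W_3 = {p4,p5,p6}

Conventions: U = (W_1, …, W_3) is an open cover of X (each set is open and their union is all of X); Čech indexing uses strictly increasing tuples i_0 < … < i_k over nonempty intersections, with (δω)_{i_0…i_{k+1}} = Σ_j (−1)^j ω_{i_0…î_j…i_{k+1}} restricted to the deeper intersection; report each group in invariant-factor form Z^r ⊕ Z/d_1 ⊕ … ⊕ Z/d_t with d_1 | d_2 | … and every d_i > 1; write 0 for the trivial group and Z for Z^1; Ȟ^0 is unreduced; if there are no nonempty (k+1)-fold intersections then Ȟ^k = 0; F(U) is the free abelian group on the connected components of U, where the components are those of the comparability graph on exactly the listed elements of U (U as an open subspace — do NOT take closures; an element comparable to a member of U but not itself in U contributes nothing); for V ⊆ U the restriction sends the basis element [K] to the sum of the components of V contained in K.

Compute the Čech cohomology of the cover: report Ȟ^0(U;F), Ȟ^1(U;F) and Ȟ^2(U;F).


Ȟ^0(U;F) ≅ Z^6, Ȟ^1(U;F) ≅ 0 and Ȟ^2(U;F) ≅ 0

cover nerve:
  W12={p2} W13={p5} W23={p4}
components per intersection:
  W1: {p1,p8} {p2} {p5}
  W2: {p2} {p3,p7} {p4}
  W3: {p4} {p5} {p6}
  W12: {p2}
  W13: {p5}
  W23: {p4}
C dims 9,3; δ0: rk 3, SNF 1^3
Ȟ^0: (9−3)−0=6 ⇒ Z^6
Ȟ^1: (3−0)−3=0 ⇒ 0
Ȟ^2: (0−0)−0=0 ⇒ 0


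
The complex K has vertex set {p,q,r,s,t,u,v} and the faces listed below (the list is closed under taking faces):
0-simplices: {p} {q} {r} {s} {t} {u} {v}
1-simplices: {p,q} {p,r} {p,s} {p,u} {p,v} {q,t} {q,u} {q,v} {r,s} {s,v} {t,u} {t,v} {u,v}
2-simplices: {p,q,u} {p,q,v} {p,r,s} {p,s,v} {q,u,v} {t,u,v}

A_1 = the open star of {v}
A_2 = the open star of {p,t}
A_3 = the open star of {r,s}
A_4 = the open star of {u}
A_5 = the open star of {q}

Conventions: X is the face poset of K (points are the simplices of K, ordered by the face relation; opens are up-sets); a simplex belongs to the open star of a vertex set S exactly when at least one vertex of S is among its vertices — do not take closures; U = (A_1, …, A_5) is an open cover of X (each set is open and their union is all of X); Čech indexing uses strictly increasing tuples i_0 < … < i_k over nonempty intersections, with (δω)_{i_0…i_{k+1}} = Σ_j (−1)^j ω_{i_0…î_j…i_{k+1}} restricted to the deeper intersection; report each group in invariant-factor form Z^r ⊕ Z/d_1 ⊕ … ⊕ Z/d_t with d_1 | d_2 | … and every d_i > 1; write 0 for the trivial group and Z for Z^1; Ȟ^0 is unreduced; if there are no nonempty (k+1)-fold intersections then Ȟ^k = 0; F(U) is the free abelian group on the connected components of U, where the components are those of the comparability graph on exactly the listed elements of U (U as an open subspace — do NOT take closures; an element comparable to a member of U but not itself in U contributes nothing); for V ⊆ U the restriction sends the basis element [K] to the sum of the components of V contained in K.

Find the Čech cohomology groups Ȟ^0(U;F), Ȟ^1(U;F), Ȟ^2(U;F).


Ȟ^0(U;F) ≅ Z,  Ȟ^1(U;F) ≅ Z,  Ȟ^2(U;F) ≅ 0

nonempty overlaps:
  A1={{v},{p,v},{q,v},{s,v},{t,v},{u,v},{p,q,v},{p,s,v},{q,u,v},{t,u,v}} A2={{p},{t},{p,q},{p,r},{p,s},{p,u},{p,v},{q,t},{t,u},{t,v},{p,q,u},{p,q,v},{p,r,s},{p,s,v},{t,u,v}} A3={{r},{s},{p,r},{p,s},{r,s},{s,v},{p,r,s},{p,s,v}} A4={{u},{p,u},{q,u},{t,u},{u,v},{p,q,u},{q,u,v},{t,u,v}} A5={{q},{p,q},{q,t},{q,u},{q,v},{p,q,u},{p,q,v},{q,u,v}}
  A12={{p,v},{t,v},{p,q,v},{p,s,v},{t,u,v}} A13={{s,v},{p,s,v}} A14={{u,v},{q,u,v},{t,u,v}} A15={{q,v},{p,q,v},{q,u,v}} A23={{p,r},{p,s},{p,r,s},{p,s,v}} A24={{p,u},{t,u},{p,q,u},{t,u,v}} A25={{p,q},{q,t},{p,q,u},{p,q,v}} A45={{q,u},{p,q,u},{q,u,v}}
  A123={{p,s,v}} A124={{t,u,v}} A125={{p,q,v}} A145={{q,u,v}} A245={{p,q,u}}
components per intersection:
  A1: {{v},{p,v},{q,v},{s,v},{t,v},{u,v},{p,q,v},{p,s,v},{q,u,v},{t,u,v}}
  A2: {{p},{p,q},{p,r},{p,s},{p,u},{p,v},{p,q,u},{p,q,v},{p,r,s},{p,s,v}} {{t},{q,t},{t,u},{t,v},{t,u,v}}
  A3: {{r},{s},{p,r},{p,s},{r,s},{s,v},{p,r,s},{p,s,v}}
  A4: {{u},{p,u},{q,u},{t,u},{u,v},{p,q,u},{q,u,v},{t,u,v}}
  A5: {{q},{p,q},{q,t},{q,u},{q,v},{p,q,u},{p,q,v},{q,u,v}}
  A12: {{p,v},{p,q,v},{p,s,v}} {{t,v},{t,u,v}}
  A13: {{s,v},{p,s,v}}
  A14: {{u,v},{q,u,v},{t,u,v}}
  A15: {{q,v},{p,q,v},{q,u,v}}
  A23: {{p,r},{p,s},{p,r,s},{p,s,v}}
  A24: {{p,u},{p,q,u}} {{t,u},{t,u,v}}
  A25: {{p,q},{p,q,u},{p,q,v}} {{q,t}}
  A45: {{q,u},{p,q,u},{q,u,v}}
  A123: {{p,s,v}}
  A124: {{t,u,v}}
  A125: {{p,q,v}}
  A145: {{q,u,v}}
  A245: {{p,q,u}}
C dims 6,11,5; δ0: rk 5, SNF 1^5; δ1: rk 5, SNF 1^5
degree 0: 6−5−0 = 1 → Ȟ^0 ≅ Z
degree 1: 11−5−5 = 1 → Ȟ^1 ≅ Z
degree 2: 5−0−5 = 0 → Ȟ^2 ≅ 0


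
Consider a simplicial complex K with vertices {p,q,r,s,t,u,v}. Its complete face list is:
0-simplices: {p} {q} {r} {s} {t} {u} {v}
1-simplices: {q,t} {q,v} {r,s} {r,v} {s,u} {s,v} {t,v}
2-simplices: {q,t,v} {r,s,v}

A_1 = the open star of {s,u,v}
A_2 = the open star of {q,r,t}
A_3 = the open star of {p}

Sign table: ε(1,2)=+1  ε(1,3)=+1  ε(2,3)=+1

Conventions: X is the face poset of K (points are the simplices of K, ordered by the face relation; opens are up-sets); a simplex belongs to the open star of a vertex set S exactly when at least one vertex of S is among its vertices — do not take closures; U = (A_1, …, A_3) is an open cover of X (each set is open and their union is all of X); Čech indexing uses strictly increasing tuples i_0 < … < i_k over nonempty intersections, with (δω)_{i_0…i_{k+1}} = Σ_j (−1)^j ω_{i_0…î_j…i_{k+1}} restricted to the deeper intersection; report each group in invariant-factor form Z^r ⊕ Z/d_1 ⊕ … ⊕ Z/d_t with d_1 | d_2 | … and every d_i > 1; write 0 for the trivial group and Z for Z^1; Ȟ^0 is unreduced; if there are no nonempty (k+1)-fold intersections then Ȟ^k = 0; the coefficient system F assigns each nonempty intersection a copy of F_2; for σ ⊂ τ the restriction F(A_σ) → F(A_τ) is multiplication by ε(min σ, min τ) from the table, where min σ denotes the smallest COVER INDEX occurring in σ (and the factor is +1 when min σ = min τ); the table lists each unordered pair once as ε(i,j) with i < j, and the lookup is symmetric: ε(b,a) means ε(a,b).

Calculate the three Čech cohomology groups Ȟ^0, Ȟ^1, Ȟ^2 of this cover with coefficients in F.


intersection data:
  A1={{s},{u},{v},{q,v},{r,s},{r,v},{s,u},{s,v},{t,v},{q,t,v},{r,s,v}} A2={{q},{r},{t},{q,t},{q,v},{r,s},{r,v},{t,v},{q,t,v},{r,s,v}} A3={{p}}
  A12={{q,v},{r,s},{r,v},{t,v},{q,t,v},{r,s,v}}
C dims 3,1; δ0: rk_F2 1
Ȟ^0 = (3 − 1) − 0 = 2, so Ȟ^0 ≅ Z/2 ⊕ Z/2
Ȟ^1 = (1 − 0) − 1 = 0, so Ȟ^1 ≅ 0
Ȟ^2 = (0 − 0) − 0 = 0, so Ȟ^2 ≅ 0

Ȟ^0 ≅ Z/2 ⊕ Z/2,  Ȟ^1 ≅ 0,  Ȟ^2 ≅ 0


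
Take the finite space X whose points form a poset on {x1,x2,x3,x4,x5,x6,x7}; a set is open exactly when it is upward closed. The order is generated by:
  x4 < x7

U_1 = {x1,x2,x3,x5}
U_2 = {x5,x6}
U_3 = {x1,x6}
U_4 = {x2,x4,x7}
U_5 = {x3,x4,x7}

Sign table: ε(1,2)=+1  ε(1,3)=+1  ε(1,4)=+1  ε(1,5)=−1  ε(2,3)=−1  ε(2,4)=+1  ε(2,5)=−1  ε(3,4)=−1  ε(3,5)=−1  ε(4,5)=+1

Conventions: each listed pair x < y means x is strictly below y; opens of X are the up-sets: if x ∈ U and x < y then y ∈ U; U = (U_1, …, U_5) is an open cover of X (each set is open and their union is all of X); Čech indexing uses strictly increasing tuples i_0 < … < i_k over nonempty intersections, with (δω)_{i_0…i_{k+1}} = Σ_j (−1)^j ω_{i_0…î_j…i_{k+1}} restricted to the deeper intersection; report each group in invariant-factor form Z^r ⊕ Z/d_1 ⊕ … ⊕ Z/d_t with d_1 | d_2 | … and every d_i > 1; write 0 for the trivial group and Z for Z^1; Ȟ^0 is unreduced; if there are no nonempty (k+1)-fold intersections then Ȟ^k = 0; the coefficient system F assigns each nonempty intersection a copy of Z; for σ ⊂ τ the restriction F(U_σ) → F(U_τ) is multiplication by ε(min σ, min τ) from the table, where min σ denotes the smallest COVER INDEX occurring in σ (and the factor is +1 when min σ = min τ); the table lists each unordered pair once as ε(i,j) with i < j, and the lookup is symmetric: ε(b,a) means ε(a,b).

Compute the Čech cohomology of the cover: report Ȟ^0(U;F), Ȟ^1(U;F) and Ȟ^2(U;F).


nonempty overlaps:
  U12={x5} U13={x1} U14={x2} U15={x3} U23={x6} U45={x4,x7}
C dims 5,6; δ0: rk 5, SNF 1^4·2
degree 0: 5−5−0 = 0 → Ȟ^0 ≅ 0
degree 1: 6−0−5 = 1 plus torsion [2] → Ȟ^1 ≅ Z ⊕ Z/2
degree 2: 0−0−0 = 0 → Ȟ^2 ≅ 0

Ȟ^0 = 0,  Ȟ^1 = Z ⊕ Z/2,  Ȟ^2 = 0


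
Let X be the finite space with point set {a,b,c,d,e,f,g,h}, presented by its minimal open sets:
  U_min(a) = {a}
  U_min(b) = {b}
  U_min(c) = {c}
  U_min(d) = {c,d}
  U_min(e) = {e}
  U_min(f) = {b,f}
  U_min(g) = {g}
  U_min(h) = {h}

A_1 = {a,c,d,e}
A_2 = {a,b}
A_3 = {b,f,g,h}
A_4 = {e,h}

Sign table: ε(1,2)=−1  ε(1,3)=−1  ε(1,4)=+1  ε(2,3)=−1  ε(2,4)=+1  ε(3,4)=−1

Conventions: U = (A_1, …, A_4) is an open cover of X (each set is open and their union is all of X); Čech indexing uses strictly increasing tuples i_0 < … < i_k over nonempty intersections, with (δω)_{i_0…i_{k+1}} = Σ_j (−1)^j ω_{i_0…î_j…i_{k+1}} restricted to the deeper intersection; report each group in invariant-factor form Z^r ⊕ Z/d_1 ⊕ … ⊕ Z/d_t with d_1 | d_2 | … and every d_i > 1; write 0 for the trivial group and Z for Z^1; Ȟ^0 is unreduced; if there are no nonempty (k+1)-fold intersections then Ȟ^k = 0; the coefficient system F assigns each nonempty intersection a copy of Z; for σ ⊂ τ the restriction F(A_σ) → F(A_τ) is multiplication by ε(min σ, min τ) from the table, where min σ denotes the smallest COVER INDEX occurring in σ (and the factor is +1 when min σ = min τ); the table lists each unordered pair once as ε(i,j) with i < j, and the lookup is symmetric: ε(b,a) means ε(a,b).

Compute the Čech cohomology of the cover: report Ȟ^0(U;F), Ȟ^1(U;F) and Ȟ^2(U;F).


Ȟ^0 ≅ 0,  Ȟ^1 ≅ Z/2,  Ȟ^2 ≅ 0

nonempty intersections:
  A12={a} A14={e} A23={b} A34={h}
C dims 4,4; δ0: rk 4, SNF 1^3·2
Ȟ^0: (4−4)−0=0 ⇒ 0
Ȟ^1: (4−0)−4=0 plus torsion [2] ⇒ Z/2
Ȟ^2: (0−0)−0=0 ⇒ 0


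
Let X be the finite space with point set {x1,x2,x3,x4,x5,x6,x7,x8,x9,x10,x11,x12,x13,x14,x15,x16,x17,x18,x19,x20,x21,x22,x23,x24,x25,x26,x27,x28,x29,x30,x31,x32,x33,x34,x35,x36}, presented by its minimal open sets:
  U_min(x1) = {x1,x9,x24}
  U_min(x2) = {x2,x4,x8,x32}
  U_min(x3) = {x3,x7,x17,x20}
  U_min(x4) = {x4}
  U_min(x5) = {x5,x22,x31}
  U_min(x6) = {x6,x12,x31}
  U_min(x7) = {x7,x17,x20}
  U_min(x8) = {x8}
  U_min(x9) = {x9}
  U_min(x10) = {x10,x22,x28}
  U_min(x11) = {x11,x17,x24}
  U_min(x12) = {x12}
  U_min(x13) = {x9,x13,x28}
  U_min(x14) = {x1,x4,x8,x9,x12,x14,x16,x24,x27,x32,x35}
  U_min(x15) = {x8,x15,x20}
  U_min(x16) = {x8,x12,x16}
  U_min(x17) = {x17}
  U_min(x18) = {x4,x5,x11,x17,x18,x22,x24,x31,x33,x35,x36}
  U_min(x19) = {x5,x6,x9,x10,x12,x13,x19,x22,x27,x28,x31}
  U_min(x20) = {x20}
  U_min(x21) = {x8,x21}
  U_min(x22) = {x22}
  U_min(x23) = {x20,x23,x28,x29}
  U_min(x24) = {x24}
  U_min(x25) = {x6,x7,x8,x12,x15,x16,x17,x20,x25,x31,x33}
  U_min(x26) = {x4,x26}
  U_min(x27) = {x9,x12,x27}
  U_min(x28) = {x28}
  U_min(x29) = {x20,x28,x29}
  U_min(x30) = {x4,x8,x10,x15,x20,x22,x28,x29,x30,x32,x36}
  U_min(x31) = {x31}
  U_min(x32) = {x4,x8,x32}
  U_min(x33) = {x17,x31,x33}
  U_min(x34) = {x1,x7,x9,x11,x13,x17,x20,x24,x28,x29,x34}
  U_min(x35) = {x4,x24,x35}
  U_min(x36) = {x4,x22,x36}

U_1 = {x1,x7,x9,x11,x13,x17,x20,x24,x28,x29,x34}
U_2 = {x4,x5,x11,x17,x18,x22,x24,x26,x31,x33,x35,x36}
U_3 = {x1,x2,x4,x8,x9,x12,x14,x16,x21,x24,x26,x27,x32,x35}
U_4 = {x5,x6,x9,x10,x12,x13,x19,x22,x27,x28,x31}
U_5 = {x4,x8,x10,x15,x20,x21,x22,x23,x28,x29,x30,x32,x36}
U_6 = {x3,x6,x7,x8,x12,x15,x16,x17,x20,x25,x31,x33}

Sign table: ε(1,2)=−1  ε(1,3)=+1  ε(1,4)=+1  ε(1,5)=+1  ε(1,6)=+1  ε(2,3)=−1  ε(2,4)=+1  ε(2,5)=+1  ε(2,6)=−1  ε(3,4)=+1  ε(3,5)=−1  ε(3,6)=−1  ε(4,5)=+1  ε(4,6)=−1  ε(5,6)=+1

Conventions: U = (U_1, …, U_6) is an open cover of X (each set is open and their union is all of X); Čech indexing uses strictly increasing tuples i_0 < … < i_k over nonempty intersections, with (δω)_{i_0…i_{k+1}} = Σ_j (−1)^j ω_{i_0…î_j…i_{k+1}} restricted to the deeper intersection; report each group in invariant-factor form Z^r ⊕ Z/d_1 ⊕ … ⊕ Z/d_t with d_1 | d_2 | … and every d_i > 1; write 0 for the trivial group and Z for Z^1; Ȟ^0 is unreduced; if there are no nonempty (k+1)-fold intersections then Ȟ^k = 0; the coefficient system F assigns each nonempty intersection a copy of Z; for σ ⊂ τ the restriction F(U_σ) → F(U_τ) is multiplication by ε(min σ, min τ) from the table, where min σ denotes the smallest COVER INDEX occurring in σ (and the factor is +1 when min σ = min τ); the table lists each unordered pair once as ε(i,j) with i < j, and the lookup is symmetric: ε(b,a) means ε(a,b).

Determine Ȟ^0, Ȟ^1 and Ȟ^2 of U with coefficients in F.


nonempty intersections:
  U12={x11,x17,x24} U13={x1,x9,x24} U14={x9,x13,x28} U15={x20,x28,x29} U16={x7,x17,x20} U23={x4,x24,x26,x35} U24={x5,x22,x31} U25={x4,x22,x36} U26={x17,x31,x33} U34={x9,x12,x27} U35={x4,x8,x21,x32} U36={x8,x12,x16} U45={x10,x22,x28} U46={x6,x12,x31} U56={x8,x15,x20}
  U123={x24} U126={x17} U134={x9} U145={x28} U156={x20} U235={x4} U245={x22} U246={x31} U346={x12} U356={x8}
C dims 6,15,10; δ0: rk 6, SNF 1^5·2; δ1: rk 9, SNF 1^9
Ȟ^0: (6−6)−0=0 ⇒ 0
Ȟ^1: (15−9)−6=0 plus torsion [2] ⇒ Z/2
Ȟ^2: (10−0)−9=1 ⇒ Z

Ȟ^0 = 0,  Ȟ^1 = Z/2,  Ȟ^2 = Z


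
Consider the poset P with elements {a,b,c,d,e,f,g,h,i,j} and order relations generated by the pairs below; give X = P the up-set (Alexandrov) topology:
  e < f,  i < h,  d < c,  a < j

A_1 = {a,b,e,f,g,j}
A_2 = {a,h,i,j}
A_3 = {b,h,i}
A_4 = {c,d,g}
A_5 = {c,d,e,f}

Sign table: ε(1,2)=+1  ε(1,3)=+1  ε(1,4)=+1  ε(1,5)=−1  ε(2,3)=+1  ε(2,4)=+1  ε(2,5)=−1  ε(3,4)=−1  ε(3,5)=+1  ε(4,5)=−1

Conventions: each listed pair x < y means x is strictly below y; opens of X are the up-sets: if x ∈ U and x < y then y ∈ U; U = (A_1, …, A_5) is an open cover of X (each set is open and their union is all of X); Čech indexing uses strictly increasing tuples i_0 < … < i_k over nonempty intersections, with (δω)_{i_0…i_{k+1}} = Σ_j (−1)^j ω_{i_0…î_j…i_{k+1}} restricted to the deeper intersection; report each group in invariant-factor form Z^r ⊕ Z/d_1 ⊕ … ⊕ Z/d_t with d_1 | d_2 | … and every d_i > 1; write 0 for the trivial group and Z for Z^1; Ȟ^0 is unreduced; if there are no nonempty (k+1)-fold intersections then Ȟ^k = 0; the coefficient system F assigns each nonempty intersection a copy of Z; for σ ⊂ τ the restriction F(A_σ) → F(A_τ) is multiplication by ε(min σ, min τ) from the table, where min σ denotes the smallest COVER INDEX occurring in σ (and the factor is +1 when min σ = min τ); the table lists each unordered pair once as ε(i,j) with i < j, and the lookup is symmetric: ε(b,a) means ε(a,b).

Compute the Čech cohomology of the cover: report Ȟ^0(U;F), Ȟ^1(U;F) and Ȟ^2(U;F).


nonempty overlaps:
  A12={a,j} A13={b} A14={g} A15={e,f} A23={h,i} A45={c,d}
C dims 5,6; δ0: rk 4, SNF 1^4
degree 0: 5−4−0 = 1 → Ȟ^0 ≅ Z
degree 1: 6−0−4 = 2 → Ȟ^1 ≅ Z^2
degree 2: 0−0−0 = 0 → Ȟ^2 ≅ 0

Ȟ^0 = Z,  Ȟ^1 = Z^2,  Ȟ^2 = 0


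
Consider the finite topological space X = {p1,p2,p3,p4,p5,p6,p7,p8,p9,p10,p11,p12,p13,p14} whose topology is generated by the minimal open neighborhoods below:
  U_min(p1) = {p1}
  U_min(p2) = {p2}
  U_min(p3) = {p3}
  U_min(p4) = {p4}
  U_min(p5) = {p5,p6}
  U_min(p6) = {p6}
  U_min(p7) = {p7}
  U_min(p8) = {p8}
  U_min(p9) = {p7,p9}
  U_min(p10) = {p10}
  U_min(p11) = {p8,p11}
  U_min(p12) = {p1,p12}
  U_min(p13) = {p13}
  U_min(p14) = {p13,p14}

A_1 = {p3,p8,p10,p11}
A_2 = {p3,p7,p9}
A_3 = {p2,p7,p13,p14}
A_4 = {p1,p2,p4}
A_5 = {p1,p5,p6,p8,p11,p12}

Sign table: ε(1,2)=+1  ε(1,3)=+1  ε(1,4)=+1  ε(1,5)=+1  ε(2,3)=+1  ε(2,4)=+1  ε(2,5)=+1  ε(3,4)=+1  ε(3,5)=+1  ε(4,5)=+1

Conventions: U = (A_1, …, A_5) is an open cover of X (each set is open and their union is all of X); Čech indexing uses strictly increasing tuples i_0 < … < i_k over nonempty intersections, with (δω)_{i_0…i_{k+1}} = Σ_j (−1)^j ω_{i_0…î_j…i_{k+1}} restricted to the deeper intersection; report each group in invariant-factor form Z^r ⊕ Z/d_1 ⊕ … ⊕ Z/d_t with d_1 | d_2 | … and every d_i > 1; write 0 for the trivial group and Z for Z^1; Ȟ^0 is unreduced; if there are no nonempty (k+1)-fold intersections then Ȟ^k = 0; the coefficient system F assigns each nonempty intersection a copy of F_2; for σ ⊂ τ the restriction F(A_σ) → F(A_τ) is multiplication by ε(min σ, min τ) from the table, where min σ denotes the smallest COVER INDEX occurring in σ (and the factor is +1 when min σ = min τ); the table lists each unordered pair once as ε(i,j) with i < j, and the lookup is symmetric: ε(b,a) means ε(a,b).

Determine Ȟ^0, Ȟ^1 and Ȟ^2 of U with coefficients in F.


Ȟ^0(U;F) ≅ Z/2, Ȟ^1(U;F) ≅ Z/2, Ȟ^2(U;F) ≅ 0

intersection data:
  A12={p3} A15={p8,p11} A23={p7} A34={p2} A45={p1}
C dims 5,5; δ0: rk_F2 4
Ȟ^0 = (5 − 4) − 0 = 1, so Ȟ^0 ≅ Z/2
Ȟ^1 = (5 − 0) − 4 = 1, so Ȟ^1 ≅ Z/2
Ȟ^2 = (0 − 0) − 0 = 0, so Ȟ^2 ≅ 0


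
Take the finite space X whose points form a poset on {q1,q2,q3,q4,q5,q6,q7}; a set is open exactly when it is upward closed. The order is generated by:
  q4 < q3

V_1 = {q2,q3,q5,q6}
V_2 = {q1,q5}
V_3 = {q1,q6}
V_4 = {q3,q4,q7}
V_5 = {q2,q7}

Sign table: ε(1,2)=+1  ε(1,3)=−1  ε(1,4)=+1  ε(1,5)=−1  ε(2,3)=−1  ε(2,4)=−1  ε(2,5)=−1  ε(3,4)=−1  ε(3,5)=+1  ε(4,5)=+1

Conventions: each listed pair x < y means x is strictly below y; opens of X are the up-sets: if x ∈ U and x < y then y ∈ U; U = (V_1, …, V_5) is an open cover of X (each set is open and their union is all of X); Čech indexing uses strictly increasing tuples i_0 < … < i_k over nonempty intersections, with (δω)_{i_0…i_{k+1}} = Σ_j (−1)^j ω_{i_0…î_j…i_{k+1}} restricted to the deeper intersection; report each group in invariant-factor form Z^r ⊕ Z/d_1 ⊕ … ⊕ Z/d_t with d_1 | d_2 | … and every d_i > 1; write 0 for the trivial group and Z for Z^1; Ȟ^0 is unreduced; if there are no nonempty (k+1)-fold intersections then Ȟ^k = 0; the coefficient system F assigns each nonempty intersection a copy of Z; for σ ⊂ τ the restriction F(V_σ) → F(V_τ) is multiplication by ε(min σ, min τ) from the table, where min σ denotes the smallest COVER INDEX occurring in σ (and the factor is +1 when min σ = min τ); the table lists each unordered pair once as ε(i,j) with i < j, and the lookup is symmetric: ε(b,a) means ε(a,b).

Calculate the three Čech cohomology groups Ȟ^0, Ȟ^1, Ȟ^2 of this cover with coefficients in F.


Ȟ^0 ≅ 0,  Ȟ^1 ≅ Z ⊕ Z/2,  Ȟ^2 ≅ 0

intersection data:
  V12={q5} V13={q6} V14={q3} V15={q2} V23={q1} V45={q7}
C dims 5,6; δ0: rk 5, SNF 1^4·2
Ȟ^0 = (5 − 5) − 0 = 0, so Ȟ^0 ≅ 0
Ȟ^1 = (6 − 0) − 5 = 1 plus torsion [2], so Ȟ^1 ≅ Z ⊕ Z/2
Ȟ^2 = (0 − 0) − 0 = 0, so Ȟ^2 ≅ 0


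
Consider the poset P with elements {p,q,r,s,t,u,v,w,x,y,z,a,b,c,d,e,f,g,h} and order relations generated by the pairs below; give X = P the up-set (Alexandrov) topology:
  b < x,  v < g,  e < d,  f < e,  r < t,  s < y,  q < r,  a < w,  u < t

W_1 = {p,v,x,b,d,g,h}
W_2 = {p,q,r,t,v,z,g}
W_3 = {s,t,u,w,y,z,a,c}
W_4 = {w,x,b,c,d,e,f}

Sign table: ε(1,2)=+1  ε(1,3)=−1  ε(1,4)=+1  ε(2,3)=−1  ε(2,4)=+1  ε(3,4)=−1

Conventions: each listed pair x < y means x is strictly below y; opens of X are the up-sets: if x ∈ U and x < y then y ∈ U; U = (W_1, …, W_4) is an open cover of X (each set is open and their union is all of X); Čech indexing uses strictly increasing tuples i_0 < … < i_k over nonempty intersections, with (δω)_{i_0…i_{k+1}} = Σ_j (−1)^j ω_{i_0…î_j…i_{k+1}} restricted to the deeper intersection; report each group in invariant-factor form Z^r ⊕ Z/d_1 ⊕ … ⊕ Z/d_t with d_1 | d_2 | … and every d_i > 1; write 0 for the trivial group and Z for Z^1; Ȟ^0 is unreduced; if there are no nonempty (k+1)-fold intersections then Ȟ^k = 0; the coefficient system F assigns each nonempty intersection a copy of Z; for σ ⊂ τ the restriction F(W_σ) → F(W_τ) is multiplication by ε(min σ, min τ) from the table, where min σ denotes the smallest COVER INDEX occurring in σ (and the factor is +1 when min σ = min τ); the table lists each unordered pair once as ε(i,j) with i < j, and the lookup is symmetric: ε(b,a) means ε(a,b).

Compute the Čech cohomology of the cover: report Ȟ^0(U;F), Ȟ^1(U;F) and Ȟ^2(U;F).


nerve simplices:
  W12={p,v,g} W14={x,b,d} W23={t,z} W34={w,c}
C dims 4,4; δ0: rk 3, SNF 1^3
degree 0: 4−3−0 = 1 → Ȟ^0 ≅ Z
degree 1: 4−0−3 = 1 → Ȟ^1 ≅ Z
degree 2: 0−0−0 = 0 → Ȟ^2 ≅ 0

Ȟ^0(U;F) ≅ Z,  Ȟ^1(U;F) ≅ Z,  Ȟ^2(U;F) ≅ 0


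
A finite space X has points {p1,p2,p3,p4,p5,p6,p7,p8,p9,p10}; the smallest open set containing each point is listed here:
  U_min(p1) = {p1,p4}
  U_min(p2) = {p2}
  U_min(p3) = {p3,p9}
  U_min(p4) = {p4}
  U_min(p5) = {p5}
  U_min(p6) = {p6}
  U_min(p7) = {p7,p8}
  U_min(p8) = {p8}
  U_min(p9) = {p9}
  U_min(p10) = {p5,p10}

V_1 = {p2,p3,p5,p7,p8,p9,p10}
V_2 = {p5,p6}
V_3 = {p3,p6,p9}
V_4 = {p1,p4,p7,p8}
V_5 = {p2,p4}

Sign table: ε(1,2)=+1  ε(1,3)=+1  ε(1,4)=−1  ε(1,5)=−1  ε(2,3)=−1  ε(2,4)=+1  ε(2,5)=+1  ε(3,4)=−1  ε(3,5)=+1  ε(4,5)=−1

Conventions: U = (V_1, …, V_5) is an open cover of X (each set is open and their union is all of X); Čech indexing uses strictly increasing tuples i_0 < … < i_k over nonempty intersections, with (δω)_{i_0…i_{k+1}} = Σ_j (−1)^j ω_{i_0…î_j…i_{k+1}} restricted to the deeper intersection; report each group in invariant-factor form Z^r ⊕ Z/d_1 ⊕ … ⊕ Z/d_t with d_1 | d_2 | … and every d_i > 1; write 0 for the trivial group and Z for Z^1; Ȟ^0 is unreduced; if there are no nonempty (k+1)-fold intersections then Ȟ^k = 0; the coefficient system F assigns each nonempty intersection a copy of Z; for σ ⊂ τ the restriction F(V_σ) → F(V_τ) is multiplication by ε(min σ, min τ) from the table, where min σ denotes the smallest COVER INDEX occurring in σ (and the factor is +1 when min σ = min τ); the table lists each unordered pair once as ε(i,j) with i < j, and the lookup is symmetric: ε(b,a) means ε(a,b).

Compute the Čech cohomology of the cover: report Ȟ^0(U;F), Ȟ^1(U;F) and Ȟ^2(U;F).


Ȟ^0 = 0, Ȟ^1 = Z ⊕ Z/2, Ȟ^2 = 0

cover nerve:
  V12={p5} V13={p3,p9} V14={p7,p8} V15={p2} V23={p6} V45={p4}
C dims 5,6; δ0: rk 5, SNF 1^4·2
Ȟ^0: (5−5)−0=0 ⇒ 0
Ȟ^1: (6−0)−5=1 plus torsion [2] ⇒ Z ⊕ Z/2
Ȟ^2: (0−0)−0=0 ⇒ 0


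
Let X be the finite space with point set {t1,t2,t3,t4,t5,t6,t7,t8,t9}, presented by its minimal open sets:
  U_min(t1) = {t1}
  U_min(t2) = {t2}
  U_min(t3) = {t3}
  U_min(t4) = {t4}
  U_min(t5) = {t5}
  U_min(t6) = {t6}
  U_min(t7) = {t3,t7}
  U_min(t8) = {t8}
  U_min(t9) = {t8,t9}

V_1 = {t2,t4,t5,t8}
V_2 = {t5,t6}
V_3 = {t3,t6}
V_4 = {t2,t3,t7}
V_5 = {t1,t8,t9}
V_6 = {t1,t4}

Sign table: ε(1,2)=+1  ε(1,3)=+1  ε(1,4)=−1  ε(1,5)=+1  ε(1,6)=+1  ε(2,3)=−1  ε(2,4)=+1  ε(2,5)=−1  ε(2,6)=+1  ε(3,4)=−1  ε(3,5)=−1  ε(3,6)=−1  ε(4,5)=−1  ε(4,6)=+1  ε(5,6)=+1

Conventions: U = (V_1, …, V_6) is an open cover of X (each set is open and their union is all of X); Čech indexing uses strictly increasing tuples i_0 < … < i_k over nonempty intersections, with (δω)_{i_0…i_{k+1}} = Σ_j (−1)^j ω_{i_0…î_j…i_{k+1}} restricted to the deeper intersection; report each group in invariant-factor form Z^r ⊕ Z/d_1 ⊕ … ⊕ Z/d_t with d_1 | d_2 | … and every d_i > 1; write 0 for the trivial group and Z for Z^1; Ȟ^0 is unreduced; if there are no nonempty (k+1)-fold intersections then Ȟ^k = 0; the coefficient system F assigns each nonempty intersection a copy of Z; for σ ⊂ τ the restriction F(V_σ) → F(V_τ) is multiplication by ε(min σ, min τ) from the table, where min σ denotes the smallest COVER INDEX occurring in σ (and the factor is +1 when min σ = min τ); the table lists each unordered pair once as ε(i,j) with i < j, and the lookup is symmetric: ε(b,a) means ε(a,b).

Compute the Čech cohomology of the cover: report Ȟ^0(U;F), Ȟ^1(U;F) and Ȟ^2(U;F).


intersection data:
  V12={t5} V14={t2} V15={t8} V16={t4} V23={t6} V34={t3} V56={t1}
C dims 6,7; δ0: rk 6, SNF 1^5·2
Ȟ^0 = (6 − 6) − 0 = 0, so Ȟ^0 ≅ 0
Ȟ^1 = (7 − 0) − 6 = 1 plus torsion [2], so Ȟ^1 ≅ Z ⊕ Z/2
Ȟ^2 = (0 − 0) − 0 = 0, so Ȟ^2 ≅ 0

Ȟ^0 = 0, Ȟ^1 = Z ⊕ Z/2, Ȟ^2 = 0


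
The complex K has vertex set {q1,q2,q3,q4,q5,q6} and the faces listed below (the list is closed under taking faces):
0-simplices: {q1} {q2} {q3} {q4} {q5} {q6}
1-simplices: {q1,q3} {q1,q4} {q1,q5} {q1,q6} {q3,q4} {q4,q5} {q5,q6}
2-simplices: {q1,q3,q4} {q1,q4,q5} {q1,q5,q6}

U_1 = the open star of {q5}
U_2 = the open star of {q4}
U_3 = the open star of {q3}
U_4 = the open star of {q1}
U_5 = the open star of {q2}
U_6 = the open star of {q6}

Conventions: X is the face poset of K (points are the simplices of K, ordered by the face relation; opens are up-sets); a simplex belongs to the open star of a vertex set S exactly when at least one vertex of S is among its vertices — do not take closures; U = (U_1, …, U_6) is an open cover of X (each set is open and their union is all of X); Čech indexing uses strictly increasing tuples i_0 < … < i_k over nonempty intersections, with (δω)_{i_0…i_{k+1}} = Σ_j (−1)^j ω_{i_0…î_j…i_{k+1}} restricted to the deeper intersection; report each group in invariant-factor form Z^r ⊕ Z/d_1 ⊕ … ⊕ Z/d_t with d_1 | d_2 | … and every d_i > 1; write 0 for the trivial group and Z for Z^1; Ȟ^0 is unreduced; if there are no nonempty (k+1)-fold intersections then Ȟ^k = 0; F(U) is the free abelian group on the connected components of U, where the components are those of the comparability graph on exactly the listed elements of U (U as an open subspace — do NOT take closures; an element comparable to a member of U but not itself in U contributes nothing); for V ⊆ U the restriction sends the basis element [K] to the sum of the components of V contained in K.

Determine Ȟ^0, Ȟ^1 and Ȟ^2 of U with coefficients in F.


cover nerve:
  U1={{q5},{q1,q5},{q4,q5},{q5,q6},{q1,q4,q5},{q1,q5,q6}} U2={{q4},{q1,q4},{q3,q4},{q4,q5},{q1,q3,q4},{q1,q4,q5}} U3={{q3},{q1,q3},{q3,q4},{q1,q3,q4}} U4={{q1},{q1,q3},{q1,q4},{q1,q5},{q1,q6},{q1,q3,q4},{q1,q4,q5},{q1,q5,q6}} U5={{q2}} U6={{q6},{q1,q6},{q5,q6},{q1,q5,q6}}
  U12={{q4,q5},{q1,q4,q5}} U14={{q1,q5},{q1,q4,q5},{q1,q5,q6}} U16={{q5,q6},{q1,q5,q6}} U23={{q3,q4},{q1,q3,q4}} U24={{q1,q4},{q1,q3,q4},{q1,q4,q5}} U34={{q1,q3},{q1,q3,q4}} U46={{q1,q6},{q1,q5,q6}}
  U124={{q1,q4,q5}} U146={{q1,q5,q6}} U234={{q1,q3,q4}}
components per intersection:
  U1: {{q5},{q1,q5},{q4,q5},{q5,q6},{q1,q4,q5},{q1,q5,q6}}
  U2: {{q4},{q1,q4},{q3,q4},{q4,q5},{q1,q3,q4},{q1,q4,q5}}
  U3: {{q3},{q1,q3},{q3,q4},{q1,q3,q4}}
  U4: {{q1},{q1,q3},{q1,q4},{q1,q5},{q1,q6},{q1,q3,q4},{q1,q4,q5},{q1,q5,q6}}
  U5: {{q2}}
  U6: {{q6},{q1,q6},{q5,q6},{q1,q5,q6}}
  U12: {{q4,q5},{q1,q4,q5}}
  U14: {{q1,q5},{q1,q4,q5},{q1,q5,q6}}
  U16: {{q5,q6},{q1,q5,q6}}
  U23: {{q3,q4},{q1,q3,q4}}
  U24: {{q1,q4},{q1,q3,q4},{q1,q4,q5}}
  U34: {{q1,q3},{q1,q3,q4}}
  U46: {{q1,q6},{q1,q5,q6}}
  U124: {{q1,q4,q5}}
  U146: {{q1,q5,q6}}
  U234: {{q1,q3,q4}}
C dims 6,7,3; δ0: rk 4, SNF 1^4; δ1: rk 3, SNF 1^3
Ȟ^0: (6−4)−0=2 ⇒ Z^2
Ȟ^1: (7−3)−4=0 ⇒ 0
Ȟ^2: (3−0)−3=0 ⇒ 0

Ȟ^0 = Z^2, Ȟ^1 = 0 and Ȟ^2 = 0
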